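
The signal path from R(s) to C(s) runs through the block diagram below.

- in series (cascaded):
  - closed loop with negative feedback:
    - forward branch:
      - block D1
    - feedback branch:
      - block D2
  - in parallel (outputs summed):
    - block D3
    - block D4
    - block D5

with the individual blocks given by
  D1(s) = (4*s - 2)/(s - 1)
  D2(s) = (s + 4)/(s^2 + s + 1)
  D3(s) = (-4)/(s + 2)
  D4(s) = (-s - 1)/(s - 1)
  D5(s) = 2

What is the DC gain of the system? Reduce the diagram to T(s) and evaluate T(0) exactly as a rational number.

Step 1: apply the feedback formula to D1, D2 gives (4*s^3 + 2*s^2 + 2*s - 2)/(s^3 + 4*s^2 + 14*s - 9)
Step 2: parallel reduction of D3, D4, D5 gives (s^2 - 5*s - 2)/(s^2 + s - 2)
Step 3: multiply [D1/(1+D1*D2)], (D3+D4+D5) (series) gives (4*s^5 - 18*s^4 - 16*s^3 - 16*s^2 + 6*s + 4)/(s^5 + 5*s^4 + 16*s^3 - 3*s^2 - 37*s + 18)
The step-3 result is T(s). Setting s = 0: T(0) = 4/18 = 2/9.

Answer: 2/9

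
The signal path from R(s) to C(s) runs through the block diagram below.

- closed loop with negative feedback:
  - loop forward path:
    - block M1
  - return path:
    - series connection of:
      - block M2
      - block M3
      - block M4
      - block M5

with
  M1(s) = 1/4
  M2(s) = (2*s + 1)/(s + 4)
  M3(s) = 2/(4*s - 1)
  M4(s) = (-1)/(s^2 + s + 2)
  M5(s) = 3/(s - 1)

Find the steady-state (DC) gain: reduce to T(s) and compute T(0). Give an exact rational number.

Step 1: multiply M2, M3, M4, M5 (series) -> (-12*s - 6)/(4*s^5 + 15*s^4 + 7*s^2 - 34*s + 8)
Step 2: apply the feedback formula to M1, (M2*M3*M4*M5) -> (4*s^5 + 15*s^4 + 7*s^2 - 34*s + 8)/(16*s^5 + 60*s^4 + 28*s^2 - 148*s + 26)
DC gain: substitute s = 0 into T(s) from step 2: T(0) = 8/26 = 4/13.

Final answer: 4/13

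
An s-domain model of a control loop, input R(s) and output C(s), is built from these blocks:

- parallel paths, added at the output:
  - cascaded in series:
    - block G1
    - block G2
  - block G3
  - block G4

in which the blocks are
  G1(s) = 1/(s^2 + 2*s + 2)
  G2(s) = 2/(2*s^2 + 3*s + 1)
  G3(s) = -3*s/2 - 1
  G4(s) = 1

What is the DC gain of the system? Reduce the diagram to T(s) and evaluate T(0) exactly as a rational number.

Step 1: combine G1, G2 in series; result 2/(2*s^4 + 7*s^3 + 11*s^2 + 8*s + 2)
Step 2: add (G1*G2), G3, G4 (parallel); result (-6*s^5 - 21*s^4 - 33*s^3 - 24*s^2 - 6*s + 4)/(4*s^4 + 14*s^3 + 22*s^2 + 16*s + 4)
Step 2 gives the overall T(s). Then T(0) = 4/4 = 1.

Hence the answer: 1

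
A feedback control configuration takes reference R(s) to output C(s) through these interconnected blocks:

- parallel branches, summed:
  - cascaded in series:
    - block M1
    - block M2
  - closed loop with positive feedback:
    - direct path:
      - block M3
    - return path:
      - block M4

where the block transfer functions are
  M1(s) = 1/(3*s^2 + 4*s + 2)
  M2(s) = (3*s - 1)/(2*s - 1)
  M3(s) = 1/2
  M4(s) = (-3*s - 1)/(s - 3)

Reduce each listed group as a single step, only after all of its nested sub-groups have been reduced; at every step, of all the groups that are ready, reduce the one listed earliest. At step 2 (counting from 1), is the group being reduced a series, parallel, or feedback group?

The answer is feedback.

Reasoning:
1. series reduction of M1, M2
2. feedback reduction of M3, M4
3. reduce the parallel group (M1*M2), [M3/(1-M3*M4)]
Step 2: feedback.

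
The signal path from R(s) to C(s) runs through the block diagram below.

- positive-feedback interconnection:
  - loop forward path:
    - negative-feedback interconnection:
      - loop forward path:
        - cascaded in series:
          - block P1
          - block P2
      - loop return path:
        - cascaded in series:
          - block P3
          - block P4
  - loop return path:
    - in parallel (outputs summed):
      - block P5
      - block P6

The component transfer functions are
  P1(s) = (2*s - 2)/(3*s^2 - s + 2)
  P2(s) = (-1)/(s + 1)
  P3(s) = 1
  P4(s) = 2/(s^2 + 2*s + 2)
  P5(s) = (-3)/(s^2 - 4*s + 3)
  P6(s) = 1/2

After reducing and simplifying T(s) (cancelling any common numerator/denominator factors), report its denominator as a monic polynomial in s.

Step 1. combine P1, P2 in series gives (2 - 2*s)/(3*s^3 + 2*s^2 + s + 2)
Step 2. series reduction of P3, P4 gives 2/(s^2 + 2*s + 2)
Step 3. apply the feedback formula to (P1*P2), (P3*P4) gives (-2*s^3 - 2*s^2 + 4)/(3*s^5 + 8*s^4 + 11*s^3 + 8*s^2 + 2*s + 8)
Step 4. combine P5, P6 in parallel gives (s^2 - 4*s - 3)/(2*s^2 - 8*s + 6)
Step 5. apply the feedback formula to [(P1*P2)/(1+(P1*P2)*(P3*P4))], (P5+P6) gives (-2*s^4 + 4*s^3 + 6*s^2 + 4*s - 12)/(3*s^6 - s^5 - 12*s^4 - 27*s^3 - 31*s^2 - 12*s - 30)
The result of step 5 is T(s) in lowest terms. Its denominator has leading coefficient 3; dividing the denominator through by 3 makes it monic.

Hence the answer: s^6 - s^5/3 - 4*s^4 - 9*s^3 - 31*s^2/3 - 4*s - 10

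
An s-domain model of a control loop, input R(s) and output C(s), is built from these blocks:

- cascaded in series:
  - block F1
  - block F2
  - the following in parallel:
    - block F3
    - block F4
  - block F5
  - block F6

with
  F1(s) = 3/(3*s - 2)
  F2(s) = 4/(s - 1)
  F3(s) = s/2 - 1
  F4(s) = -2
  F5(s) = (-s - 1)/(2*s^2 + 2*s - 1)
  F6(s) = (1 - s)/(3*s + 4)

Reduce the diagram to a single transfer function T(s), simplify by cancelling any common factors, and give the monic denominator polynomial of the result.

Reducing step by step:

Step 1. parallel reduction of F3, F4, giving s/2 - 3
Step 2. combine F1, F2, (F3+F4), F5, F6 in series, giving (6*s^2 - 30*s - 36)/(18*s^4 + 30*s^3 - 13*s^2 - 22*s + 8)
Step 2 gives the fully reduced T(s), with no common factor left to cancel. The denominator's leading coefficient is 18, so divide each of its coefficients by 18 to get the monic form.

Answer: s^4 + 5*s^3/3 - 13*s^2/18 - 11*s/9 + 4/9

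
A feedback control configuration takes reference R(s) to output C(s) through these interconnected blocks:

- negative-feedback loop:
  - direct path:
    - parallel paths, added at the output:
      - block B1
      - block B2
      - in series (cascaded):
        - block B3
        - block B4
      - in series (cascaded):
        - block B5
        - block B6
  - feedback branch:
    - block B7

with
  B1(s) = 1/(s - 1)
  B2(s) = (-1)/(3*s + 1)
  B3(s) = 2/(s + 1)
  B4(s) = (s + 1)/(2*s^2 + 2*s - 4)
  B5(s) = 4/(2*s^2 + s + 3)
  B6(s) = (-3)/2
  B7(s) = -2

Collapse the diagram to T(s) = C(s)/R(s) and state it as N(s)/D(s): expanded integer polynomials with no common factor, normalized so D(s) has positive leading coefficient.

[1] cascade B3, B4, giving 1/(s^2 + s - 2)
[2] combine B5, B6 in series, giving (-6)/(2*s^2 + s + 3)
[3] sum the parallel branches B1, B2, (B3*B4), (B5*B6), giving (4*s^4 + 2*s^3 + s^2 + 62*s + 27)/(6*s^5 + 11*s^4 + 3*s^3 + 3*s^2 - 17*s - 6)
[4] collapse the loop ((B1+B2+(B3*B4)+(B5*B6)) forward, B7 return), which is the overall transfer function T(s) = C(s)/R(s) in lowest terms

Answer: (4*s^4 + 2*s^3 + s^2 + 62*s + 27)/(6*s^5 + 3*s^4 - s^3 + s^2 - 141*s - 60)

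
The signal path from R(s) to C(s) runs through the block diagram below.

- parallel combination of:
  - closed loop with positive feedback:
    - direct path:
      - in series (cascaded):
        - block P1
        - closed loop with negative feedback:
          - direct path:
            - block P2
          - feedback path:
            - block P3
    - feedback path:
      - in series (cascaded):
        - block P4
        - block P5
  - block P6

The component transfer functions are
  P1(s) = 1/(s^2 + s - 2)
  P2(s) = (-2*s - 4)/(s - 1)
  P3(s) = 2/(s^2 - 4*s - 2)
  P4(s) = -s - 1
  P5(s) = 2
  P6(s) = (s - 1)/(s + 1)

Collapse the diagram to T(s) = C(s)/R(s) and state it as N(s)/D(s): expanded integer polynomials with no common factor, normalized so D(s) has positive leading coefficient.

The answer is (s^5 - 11*s^4 + 23*s^3 + 11*s^2 + 6*s - 10)/(s^5 - 9*s^4 + 5*s^3 + 35*s^2 + 34*s + 14).

Reasoning:
Step 1. reduce the feedback loop with forward P2 and return P3 gives (-2*s^3 + 4*s^2 + 20*s + 8)/(s^3 - 5*s^2 - 2*s - 6)
Step 2. cascade P1, [P2/(1+P2*P3)] gives (-2*s^2 + 8*s + 4)/(s^4 - 6*s^3 + 3*s^2 - 4*s + 6)
Step 3. reduce the series chain P4, P5 gives -2*s - 2
Step 4. reduce the feedback loop with forward (P1*[P2/(1+P2*P3)]) and return (P4*P5) gives (-2*s^2 + 8*s + 4)/(s^4 - 10*s^3 + 15*s^2 + 20*s + 14)
Step 5. reduce the parallel group [(P1*[P2/(1+P2*P3)])/(1-(P1*[P2/(1+P2*P3)])*(P4*P5))], P6 - this is the overall T(s), already in the required normalized form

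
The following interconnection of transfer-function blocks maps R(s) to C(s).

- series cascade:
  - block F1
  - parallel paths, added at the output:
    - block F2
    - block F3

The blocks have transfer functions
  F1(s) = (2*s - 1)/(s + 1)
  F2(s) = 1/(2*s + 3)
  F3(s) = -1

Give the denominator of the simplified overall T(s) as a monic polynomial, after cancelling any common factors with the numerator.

Reducing step by step:

Step 1. combine F2, F3 in parallel, giving (-2*s - 2)/(2*s + 3)
Step 2. multiply F1, (F2+F3) (series), giving (2 - 4*s)/(2*s + 3)
The result of step 2 is T(s) in lowest terms. Its denominator has leading coefficient 2; dividing the denominator through by 2 makes it monic.

Answer: s + 3/2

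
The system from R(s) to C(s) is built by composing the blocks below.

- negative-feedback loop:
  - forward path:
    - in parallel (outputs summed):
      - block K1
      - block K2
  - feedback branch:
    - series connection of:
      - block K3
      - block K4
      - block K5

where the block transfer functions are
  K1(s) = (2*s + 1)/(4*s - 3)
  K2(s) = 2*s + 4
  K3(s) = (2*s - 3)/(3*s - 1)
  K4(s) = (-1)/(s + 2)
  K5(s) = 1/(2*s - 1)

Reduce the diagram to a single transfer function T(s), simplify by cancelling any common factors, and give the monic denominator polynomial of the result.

The answer is s^4 - s^3/4 - 19*s^2/8 + 31*s/8 - 13/8.

Reasoning:
(1) reduce the parallel group K1, K2 gives (8*s^2 + 12*s - 11)/(4*s - 3)
(2) series reduction of K3, K4, K5 gives (3 - 2*s)/(6*s^3 + 7*s^2 - 9*s + 2)
(3) reduce the feedback loop with forward (K1+K2) and return (K3*K4*K5) gives (48*s^5 + 128*s^4 - 54*s^3 - 169*s^2 + 123*s - 22)/(24*s^4 - 6*s^3 - 57*s^2 + 93*s - 39)
The result of step 3 is T(s) in lowest terms. Its denominator has leading coefficient 24; dividing the denominator through by 24 makes it monic.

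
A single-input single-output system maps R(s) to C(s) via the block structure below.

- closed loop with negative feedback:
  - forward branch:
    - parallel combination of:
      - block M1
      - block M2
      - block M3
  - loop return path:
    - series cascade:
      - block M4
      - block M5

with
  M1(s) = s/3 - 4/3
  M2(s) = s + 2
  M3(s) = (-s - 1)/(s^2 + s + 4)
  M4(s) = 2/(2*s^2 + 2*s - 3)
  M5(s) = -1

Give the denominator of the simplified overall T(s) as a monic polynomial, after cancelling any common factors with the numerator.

Step 1. add M1, M2, M3 (parallel), giving (4*s^3 + 6*s^2 + 15*s + 5)/(3*s^2 + 3*s + 12)
Step 2. multiply M4, M5 (series), giving (-2)/(2*s^2 + 2*s - 3)
Step 3. feedback reduction of (M1+M2+M3), (M4*M5), giving (8*s^5 + 20*s^4 + 30*s^3 + 22*s^2 - 35*s - 15)/(6*s^4 + 4*s^3 + 9*s^2 - 15*s - 46)
That last expression is T(s), already simplified. Scaling its denominator by 1/6 (the reciprocal of the leading coefficient) yields the monic denominator.

Hence the answer: s^4 + 2*s^3/3 + 3*s^2/2 - 5*s/2 - 23/3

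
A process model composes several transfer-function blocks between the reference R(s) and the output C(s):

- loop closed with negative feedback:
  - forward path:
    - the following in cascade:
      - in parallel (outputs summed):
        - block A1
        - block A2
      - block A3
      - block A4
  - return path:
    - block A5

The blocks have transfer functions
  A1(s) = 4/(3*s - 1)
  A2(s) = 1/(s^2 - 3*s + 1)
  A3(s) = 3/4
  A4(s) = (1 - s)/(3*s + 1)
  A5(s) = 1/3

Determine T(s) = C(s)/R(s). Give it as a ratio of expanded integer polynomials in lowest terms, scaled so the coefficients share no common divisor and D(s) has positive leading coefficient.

Step 1. add A1, A2 (parallel), giving (4*s^2 - 9*s + 3)/(3*s^3 - 10*s^2 + 6*s - 1)
Step 2. combine (A1+A2), A3, A4 in series, giving (-12*s^3 + 39*s^2 - 36*s + 9)/(36*s^4 - 108*s^3 + 32*s^2 + 12*s - 4)
Step 3. collapse the loop (((A1+A2)*A3*A4) forward, A5 return); the result is T(s) itself (integer coefficients, no common factor, positive leading denominator coefficient)

Final answer: (-12*s^3 + 39*s^2 - 36*s + 9)/(36*s^4 - 112*s^3 + 45*s^2 - 1)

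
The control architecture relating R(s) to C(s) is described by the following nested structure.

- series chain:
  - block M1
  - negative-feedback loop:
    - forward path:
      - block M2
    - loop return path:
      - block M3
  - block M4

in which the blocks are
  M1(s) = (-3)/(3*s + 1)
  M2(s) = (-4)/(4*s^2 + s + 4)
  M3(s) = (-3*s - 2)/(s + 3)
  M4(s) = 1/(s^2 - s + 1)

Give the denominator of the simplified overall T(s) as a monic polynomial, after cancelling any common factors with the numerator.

Step 1 - close the feedback loop around M2, M3: (-4*s - 12)/(4*s^3 + 13*s^2 + 19*s + 20)
Step 2 - cascade M1, [M2/(1+M2*M3)], M4: (12*s + 36)/(12*s^6 + 31*s^5 + 39*s^4 + 52*s^3 + 11*s^2 + 59*s + 20)
That last expression is T(s), already simplified. Scaling its denominator by 1/12 (the reciprocal of the leading coefficient) yields the monic denominator.

Answer: s^6 + 31*s^5/12 + 13*s^4/4 + 13*s^3/3 + 11*s^2/12 + 59*s/12 + 5/3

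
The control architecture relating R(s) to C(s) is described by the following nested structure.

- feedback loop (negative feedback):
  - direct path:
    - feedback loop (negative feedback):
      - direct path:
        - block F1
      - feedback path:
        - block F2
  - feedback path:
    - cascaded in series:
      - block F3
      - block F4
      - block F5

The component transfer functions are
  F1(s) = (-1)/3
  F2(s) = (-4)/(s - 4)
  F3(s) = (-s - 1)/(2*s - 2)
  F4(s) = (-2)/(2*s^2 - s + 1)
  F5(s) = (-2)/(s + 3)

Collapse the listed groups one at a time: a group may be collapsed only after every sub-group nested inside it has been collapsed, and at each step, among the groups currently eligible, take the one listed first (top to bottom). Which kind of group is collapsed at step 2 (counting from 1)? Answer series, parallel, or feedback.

The answer is series.

Reasoning:
Step 1. apply the feedback formula to F1, F2
Step 2. series reduction of F3, F4, F5
Step 3. close the feedback loop around [F1/(1+F1*F2)], (F3*F4*F5)
So the answer for step 2 is series.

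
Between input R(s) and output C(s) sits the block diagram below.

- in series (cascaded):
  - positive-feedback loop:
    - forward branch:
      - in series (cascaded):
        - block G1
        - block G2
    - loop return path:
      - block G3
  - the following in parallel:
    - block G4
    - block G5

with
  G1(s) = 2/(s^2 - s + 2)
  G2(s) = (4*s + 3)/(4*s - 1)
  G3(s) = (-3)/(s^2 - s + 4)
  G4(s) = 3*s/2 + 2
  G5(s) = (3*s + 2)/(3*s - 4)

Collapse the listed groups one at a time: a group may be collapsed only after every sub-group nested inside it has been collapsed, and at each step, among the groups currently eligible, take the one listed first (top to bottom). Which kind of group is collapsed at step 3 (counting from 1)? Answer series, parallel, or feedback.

[1] multiply G1, G2 (series)
[2] collapse the loop ((G1*G2) forward, G3 return)
[3] sum the parallel branches G4, G5
[4] reduce the series chain [(G1*G2)/(1-(G1*G2)*G3)], (G4+G5)
At step 3 the group reduced is parallel.

Therefore the answer is parallel.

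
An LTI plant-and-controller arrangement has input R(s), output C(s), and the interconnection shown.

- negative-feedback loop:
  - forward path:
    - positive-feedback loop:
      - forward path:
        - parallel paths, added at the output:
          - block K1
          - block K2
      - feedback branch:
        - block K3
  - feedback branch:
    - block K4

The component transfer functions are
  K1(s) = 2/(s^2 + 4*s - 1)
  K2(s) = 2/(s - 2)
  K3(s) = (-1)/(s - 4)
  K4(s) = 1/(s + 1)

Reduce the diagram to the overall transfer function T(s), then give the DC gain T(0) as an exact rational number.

Step 1: sum the parallel branches K1, K2: (2*s^2 + 10*s - 6)/(s^3 + 2*s^2 - 9*s + 2)
Step 2: reduce the feedback loop with forward (K1+K2) and return K3: (2*s^3 + 2*s^2 - 46*s + 24)/(s^4 - 2*s^3 - 15*s^2 + 48*s - 14)
Step 3: reduce the feedback loop with forward [(K1+K2)/(1-(K1+K2)*K3)] and return K4: (2*s^4 + 4*s^3 - 44*s^2 - 22*s + 24)/(s^5 - s^4 - 15*s^3 + 35*s^2 - 12*s + 10)
Evaluating the step-3 result (the overall T(s)) at s = 0 gives T(0) = 24/10 = 12/5.

Final answer: 12/5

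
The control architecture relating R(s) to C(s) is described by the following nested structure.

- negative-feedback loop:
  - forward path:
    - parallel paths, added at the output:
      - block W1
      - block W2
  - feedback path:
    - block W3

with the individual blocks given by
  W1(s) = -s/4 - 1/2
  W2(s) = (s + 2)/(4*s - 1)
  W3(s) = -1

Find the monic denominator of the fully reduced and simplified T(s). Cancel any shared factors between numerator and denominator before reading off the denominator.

Reducing step by step:

1. add W1, W2 (parallel), giving (-4*s^2 - 3*s + 10)/(16*s - 4)
2. reduce the feedback loop with forward (W1+W2) and return W3, giving (-4*s^2 - 3*s + 10)/(4*s^2 + 19*s - 14)
Step 2 gives the fully reduced T(s), with no common factor left to cancel. The denominator's leading coefficient is 4, so divide each of its coefficients by 4 to get the monic form.

Answer: s^2 + 19*s/4 - 7/2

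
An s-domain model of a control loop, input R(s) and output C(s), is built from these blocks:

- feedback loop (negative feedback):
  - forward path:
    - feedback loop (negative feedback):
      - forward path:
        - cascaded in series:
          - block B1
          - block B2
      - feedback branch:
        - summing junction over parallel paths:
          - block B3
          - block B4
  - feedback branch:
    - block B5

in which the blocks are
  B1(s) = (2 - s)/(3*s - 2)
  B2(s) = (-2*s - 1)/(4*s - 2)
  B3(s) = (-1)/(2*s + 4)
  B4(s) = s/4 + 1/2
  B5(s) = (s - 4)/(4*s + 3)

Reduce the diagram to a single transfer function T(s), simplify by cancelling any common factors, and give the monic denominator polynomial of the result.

First reduce the diagram to T(s).

Step 1: multiply B1, B2 (series), giving (2*s^2 - 3*s - 2)/(12*s^2 - 14*s + 4)
Step 2: reduce the parallel group B3, B4, giving (s^2 + 4*s + 2)/(4*s + 8)
Step 3: close the feedback loop around (B1*B2), (B3+B4), giving (8*s^3 + 4*s^2 - 32*s - 16)/(2*s^4 + 53*s^3 + 30*s^2 - 110*s + 28)
Step 4: apply the feedback formula to [(B1*B2)/(1+(B1*B2)*(B3+B4))], B5, giving (32*s^4 + 40*s^3 - 116*s^2 - 160*s - 48)/(8*s^5 + 226*s^4 + 251*s^3 - 398*s^2 - 106*s + 148)
T(s) is the step-4 result (common factors already cancelled). Leading coefficient of the denominator: 8. Divide through by 8 for the monic polynomial.

Answer: s^5 + 113*s^4/4 + 251*s^3/8 - 199*s^2/4 - 53*s/4 + 37/2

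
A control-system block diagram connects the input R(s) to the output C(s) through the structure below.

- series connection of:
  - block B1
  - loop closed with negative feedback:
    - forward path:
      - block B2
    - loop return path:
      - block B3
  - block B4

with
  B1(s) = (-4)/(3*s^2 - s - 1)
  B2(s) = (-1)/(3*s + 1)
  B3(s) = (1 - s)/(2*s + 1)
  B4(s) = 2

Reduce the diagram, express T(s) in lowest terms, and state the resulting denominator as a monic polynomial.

Answer: s^4 + 2*s^3/3 - 2*s^2/3 - s/3

Working:
(1) collapse the loop (B2 forward, B3 return): (-2*s - 1)/(6*s^2 + 6*s)
(2) cascade B1, [B2/(1+B2*B3)], B4: (8*s + 4)/(9*s^4 + 6*s^3 - 6*s^2 - 3*s)
The result of step 2 is T(s) in lowest terms. Its denominator has leading coefficient 9; dividing the denominator through by 9 makes it monic.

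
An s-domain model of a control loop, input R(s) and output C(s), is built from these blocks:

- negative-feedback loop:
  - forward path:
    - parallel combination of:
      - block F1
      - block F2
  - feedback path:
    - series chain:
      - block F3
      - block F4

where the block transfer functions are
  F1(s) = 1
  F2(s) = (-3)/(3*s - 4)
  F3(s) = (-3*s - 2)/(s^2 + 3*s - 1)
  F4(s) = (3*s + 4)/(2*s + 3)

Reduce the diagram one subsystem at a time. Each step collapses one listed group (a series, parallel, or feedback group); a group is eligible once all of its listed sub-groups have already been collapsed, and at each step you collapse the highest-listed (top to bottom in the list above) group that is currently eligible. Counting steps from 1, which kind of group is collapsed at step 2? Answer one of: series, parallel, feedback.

1. combine F1, F2 in parallel
2. multiply F3, F4 (series)
3. collapse the loop ((F1+F2) forward, (F3*F4) return)
Step 2 collapses a series group.

Answer: series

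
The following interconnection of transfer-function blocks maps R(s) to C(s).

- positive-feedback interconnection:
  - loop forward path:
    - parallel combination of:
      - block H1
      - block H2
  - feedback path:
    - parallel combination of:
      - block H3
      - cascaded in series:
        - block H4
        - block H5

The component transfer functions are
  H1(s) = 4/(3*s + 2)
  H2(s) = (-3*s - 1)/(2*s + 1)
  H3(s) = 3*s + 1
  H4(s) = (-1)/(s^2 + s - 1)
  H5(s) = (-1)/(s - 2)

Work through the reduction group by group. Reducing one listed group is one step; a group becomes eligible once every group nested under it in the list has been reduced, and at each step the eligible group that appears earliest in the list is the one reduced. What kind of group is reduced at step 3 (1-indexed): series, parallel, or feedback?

The answer is parallel.

Reasoning:
Step 1. sum the parallel branches H1, H2
Step 2. cascade H4, H5
Step 3. parallel reduction of H3, (H4*H5)
Step 4. close the feedback loop around (H1+H2), (H3+(H4*H5))
Step 3: parallel.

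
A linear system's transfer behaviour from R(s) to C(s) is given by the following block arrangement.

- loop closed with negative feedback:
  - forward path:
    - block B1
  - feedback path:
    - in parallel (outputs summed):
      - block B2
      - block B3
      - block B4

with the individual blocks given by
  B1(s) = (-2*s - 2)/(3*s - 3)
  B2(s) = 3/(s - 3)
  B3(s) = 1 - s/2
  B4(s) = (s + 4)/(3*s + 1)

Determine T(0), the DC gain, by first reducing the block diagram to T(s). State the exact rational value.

Step 1: combine B2, B3, B4 in parallel = (-3*s^3 + 16*s^2 + 7*s - 24)/(6*s^2 - 16*s - 6)
Step 2: reduce the feedback loop with forward B1 and return (B2+B3+B4) = (-6*s^3 + 10*s^2 + 22*s + 6)/(3*s^4 - 4*s^3 - 56*s^2 + 32*s + 33)
Evaluating the step-2 result (the overall T(s)) at s = 0 gives T(0) = 6/33 = 2/11.

Answer: 2/11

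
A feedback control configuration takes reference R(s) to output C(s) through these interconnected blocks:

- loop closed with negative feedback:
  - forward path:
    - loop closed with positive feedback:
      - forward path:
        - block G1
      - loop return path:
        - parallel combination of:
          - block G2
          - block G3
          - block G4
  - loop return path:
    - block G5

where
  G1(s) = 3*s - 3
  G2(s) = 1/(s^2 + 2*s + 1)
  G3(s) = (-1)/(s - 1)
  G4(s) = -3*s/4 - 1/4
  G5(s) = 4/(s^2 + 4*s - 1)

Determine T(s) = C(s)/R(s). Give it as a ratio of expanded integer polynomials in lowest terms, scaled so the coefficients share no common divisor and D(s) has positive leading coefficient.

Reducing step by step:

Step 1. combine G2, G3, G4 in parallel; result (-3*s^4 - 4*s^3 - 2*s^2 - 7)/(4*s^3 + 4*s^2 - 4*s - 4)
Step 2. reduce the feedback loop with forward G1 and return (G2+G3+G4); result (12*s^3 + 12*s^2 - 12*s - 12)/(9*s^4 + 12*s^3 + 10*s^2 + 8*s + 25)
Step 3. close the feedback loop around [G1/(1-G1*(G2+G3+G4))], G5, giving the overall T(s)

Answer: (12*s^5 + 60*s^4 + 24*s^3 - 72*s^2 - 36*s + 12)/(9*s^6 + 48*s^5 + 49*s^4 + 84*s^3 + 95*s^2 + 44*s - 73)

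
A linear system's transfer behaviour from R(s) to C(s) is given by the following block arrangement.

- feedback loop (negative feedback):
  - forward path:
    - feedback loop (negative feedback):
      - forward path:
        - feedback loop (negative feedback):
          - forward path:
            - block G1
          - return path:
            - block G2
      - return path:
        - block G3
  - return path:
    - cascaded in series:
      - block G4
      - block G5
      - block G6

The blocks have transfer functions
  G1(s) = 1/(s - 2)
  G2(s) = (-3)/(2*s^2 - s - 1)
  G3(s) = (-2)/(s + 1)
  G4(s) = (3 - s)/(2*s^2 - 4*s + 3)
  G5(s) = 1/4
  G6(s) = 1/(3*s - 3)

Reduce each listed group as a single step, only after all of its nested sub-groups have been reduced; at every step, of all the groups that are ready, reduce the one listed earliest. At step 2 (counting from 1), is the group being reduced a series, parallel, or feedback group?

Reducing step by step:

Step 1 - reduce the feedback loop with forward G1 and return G2
Step 2 - reduce the feedback loop with forward [G1/(1+G1*G2)] and return G3
Step 3 - series reduction of G4, G5, G6
Step 4 - feedback reduction of [[G1/(1+G1*G2)]/(1+[G1/(1+G1*G2)]*G3)], (G4*G5*G6)
The group at step 2 is a feedback group.

Answer: feedback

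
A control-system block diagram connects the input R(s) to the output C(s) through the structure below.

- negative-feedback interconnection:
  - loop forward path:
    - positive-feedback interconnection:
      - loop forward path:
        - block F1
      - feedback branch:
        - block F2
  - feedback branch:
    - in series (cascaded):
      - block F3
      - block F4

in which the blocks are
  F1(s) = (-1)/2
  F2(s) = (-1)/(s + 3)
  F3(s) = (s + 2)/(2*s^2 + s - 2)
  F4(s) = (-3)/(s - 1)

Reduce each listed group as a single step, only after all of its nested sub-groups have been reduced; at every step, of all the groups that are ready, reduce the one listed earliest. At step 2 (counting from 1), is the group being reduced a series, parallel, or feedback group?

Answer: series

Working:
Step 1: close the feedback loop around F1, F2
Step 2: combine F3, F4 in series
Step 3: apply the feedback formula to [F1/(1-F1*F2)], (F3*F4)
Step 2 collapses a series group.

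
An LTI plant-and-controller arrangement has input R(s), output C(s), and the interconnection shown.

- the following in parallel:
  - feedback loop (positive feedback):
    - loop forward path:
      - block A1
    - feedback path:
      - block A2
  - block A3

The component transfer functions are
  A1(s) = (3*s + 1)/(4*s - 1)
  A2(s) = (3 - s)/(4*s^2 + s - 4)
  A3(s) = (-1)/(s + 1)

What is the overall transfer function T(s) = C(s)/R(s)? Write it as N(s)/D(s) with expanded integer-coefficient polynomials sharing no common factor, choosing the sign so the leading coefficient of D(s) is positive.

Step 1. reduce the feedback loop with forward A1 and return A2 gives (12*s^3 + 7*s^2 - 11*s - 4)/(16*s^3 + 3*s^2 - 25*s + 1)
Step 2. combine [A1/(1-A1*A2)], A3 in parallel - this is the overall T(s), already in the required normalized form

Final answer: (12*s^4 + 3*s^3 - 7*s^2 + 10*s - 5)/(16*s^4 + 19*s^3 - 22*s^2 - 24*s + 1)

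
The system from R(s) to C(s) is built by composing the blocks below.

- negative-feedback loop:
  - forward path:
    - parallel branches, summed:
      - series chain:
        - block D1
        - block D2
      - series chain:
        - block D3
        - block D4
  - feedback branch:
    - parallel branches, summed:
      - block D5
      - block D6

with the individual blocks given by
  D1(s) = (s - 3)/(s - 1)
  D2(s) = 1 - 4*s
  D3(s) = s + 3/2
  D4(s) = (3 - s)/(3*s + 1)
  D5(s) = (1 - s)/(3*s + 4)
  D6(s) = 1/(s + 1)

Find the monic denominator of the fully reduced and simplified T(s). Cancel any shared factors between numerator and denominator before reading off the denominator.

Step 1. cascade D1, D2, giving (-4*s^2 + 13*s - 3)/(s - 1)
Step 2. multiply D3, D4 (series), giving (-2*s^2 + 3*s + 9)/(6*s + 2)
Step 3. sum the parallel branches (D1*D2), (D3*D4), giving (-26*s^3 + 75*s^2 + 14*s - 15)/(6*s^2 - 4*s - 2)
Step 4. reduce the parallel group D5, D6, giving (-s^2 + 3*s + 5)/(3*s^2 + 7*s + 4)
Step 5. collapse the loop (((D1*D2)+(D3*D4)) forward, (D5+D6) return), giving (-78*s^5 + 43*s^4 + 463*s^3 + 353*s^2 - 49*s - 60)/(26*s^5 - 135*s^4 + 111*s^3 + 422*s^2 - 5*s - 83)
The result of step 5 is T(s) in lowest terms. Its denominator has leading coefficient 26; dividing the denominator through by 26 makes it monic.

Final answer: s^5 - 135*s^4/26 + 111*s^3/26 + 211*s^2/13 - 5*s/26 - 83/26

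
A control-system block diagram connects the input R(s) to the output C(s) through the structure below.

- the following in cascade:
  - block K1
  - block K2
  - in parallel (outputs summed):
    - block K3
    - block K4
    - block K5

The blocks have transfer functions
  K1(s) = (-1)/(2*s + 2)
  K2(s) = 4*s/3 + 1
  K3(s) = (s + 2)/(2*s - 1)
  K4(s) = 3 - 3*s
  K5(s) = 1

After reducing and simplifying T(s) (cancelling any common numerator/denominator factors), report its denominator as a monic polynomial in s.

Reducing step by step:

Step 1: parallel reduction of K3, K4, K5 -> (-6*s^2 + 12*s - 2)/(2*s - 1)
Step 2: series reduction of K1, K2, (K3+K4+K5) -> (12*s^3 - 15*s^2 - 14*s + 3)/(6*s^2 + 3*s - 3)
No further cancellation is possible in the step-2 result, so that is T(s). Its denominator becomes monic after dividing by the leading coefficient 6.

Answer: s^2 + s/2 - 1/2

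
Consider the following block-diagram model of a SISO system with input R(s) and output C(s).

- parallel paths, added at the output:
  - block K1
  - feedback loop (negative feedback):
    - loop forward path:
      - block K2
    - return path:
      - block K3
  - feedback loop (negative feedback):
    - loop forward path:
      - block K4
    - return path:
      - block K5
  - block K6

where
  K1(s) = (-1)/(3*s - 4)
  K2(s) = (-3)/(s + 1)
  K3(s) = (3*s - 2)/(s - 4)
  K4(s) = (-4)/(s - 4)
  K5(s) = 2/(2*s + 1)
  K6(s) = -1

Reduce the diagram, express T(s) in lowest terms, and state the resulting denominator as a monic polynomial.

Reducing step by step:

Step 1: close the feedback loop around K2, K3: (12 - 3*s)/(s^2 - 12*s + 2)
Step 2: close the feedback loop around K4, K5: (-8*s - 4)/(2*s^2 - 7*s - 12)
Step 3: parallel reduction of K1, [K2/(1+K2*K3)], [K4/(1+K4*K5)], K6: (-6*s^5 + 57*s^4 + 146*s^3 - 758*s^2 + 70*s + 536)/(6*s^5 - 101*s^4 + 352*s^3 + 86*s^2 - 592*s + 96)
Step 3 gives the fully reduced T(s), with no common factor left to cancel. The denominator's leading coefficient is 6, so divide each of its coefficients by 6 to get the monic form.

Answer: s^5 - 101*s^4/6 + 176*s^3/3 + 43*s^2/3 - 296*s/3 + 16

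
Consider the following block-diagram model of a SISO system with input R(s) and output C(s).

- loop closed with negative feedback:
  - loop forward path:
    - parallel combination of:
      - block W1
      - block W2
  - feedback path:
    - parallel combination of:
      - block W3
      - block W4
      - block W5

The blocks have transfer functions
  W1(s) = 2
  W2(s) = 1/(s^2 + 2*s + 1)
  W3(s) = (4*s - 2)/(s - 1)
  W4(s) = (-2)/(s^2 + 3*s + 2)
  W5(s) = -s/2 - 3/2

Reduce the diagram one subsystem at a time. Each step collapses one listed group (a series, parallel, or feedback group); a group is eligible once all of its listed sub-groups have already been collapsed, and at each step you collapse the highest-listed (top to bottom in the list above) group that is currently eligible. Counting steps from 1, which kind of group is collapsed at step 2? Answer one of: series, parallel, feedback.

Step 1: parallel reduction of W1, W2
Step 2: parallel reduction of W3, W4, W5
Step 3: collapse the loop ((W1+W2) forward, (W3+W4+W5) return)
Step 2 collapses a parallel group.

Answer: parallel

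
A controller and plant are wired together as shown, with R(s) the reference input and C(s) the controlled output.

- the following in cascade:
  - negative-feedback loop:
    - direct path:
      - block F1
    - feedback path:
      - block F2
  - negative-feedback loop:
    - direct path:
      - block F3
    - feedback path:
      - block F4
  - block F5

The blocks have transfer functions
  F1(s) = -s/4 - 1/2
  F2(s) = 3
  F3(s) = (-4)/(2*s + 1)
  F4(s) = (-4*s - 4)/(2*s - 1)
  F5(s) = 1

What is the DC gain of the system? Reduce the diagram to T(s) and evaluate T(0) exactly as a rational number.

1. feedback reduction of F1, F2, giving (s + 2)/(3*s + 2)
2. apply the feedback formula to F3, F4, giving (4 - 8*s)/(4*s^2 + 16*s + 15)
3. combine [F1/(1+F1*F2)], [F3/(1+F3*F4)], F5 in series, giving (-8*s^2 - 12*s + 8)/(12*s^3 + 56*s^2 + 77*s + 30)
Evaluating the step-3 result (the overall T(s)) at s = 0 gives T(0) = 8/30 = 4/15.

Therefore the answer is 4/15.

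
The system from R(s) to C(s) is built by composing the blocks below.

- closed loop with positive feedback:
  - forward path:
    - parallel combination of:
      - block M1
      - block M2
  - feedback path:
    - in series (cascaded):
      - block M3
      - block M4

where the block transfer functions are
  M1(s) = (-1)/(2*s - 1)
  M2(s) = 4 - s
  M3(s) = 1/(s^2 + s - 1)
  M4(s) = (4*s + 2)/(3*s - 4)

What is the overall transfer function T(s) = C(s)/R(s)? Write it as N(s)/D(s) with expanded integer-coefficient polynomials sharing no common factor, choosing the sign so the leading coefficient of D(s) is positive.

The answer is (-6*s^5 + 29*s^4 - 10*s^3 - 66*s^2 + 71*s - 20)/(6*s^4 + 3*s^3 - 45*s^2 + 17*s + 6).

Reasoning:
1. combine M1, M2 in parallel gives (-2*s^2 + 9*s - 5)/(2*s - 1)
2. combine M3, M4 in series gives (4*s + 2)/(3*s^3 - s^2 - 7*s + 4)
3. collapse the loop ((M1+M2) forward, (M3*M4) return) - this is the overall T(s), already in the required normalized form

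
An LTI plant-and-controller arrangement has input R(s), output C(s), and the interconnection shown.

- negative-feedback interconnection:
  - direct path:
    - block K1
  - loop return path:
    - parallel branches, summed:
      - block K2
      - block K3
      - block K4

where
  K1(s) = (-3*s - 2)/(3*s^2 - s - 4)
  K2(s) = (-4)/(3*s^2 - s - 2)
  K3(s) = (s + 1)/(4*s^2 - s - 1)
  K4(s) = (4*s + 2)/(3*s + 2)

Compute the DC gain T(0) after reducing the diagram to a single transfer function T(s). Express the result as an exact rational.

[1] reduce the parallel group K2, K3, K4; result (16*s^4 - 9*s^3 - 24*s^2 + 5*s + 4)/(12*s^4 - 7*s^3 - 10*s^2 + 3*s + 2)
[2] apply the feedback formula to K1, (K2+K3+K4); result (-12*s^4 + 7*s^3 + 10*s^2 - 3*s - 2)/(12*s^5 - 35*s^4 - 2*s^3 + 47*s^2 - 6*s - 8)
Step 2 gives the overall T(s). Then T(0) = -2/(-8) = 1/4.

Final answer: 1/4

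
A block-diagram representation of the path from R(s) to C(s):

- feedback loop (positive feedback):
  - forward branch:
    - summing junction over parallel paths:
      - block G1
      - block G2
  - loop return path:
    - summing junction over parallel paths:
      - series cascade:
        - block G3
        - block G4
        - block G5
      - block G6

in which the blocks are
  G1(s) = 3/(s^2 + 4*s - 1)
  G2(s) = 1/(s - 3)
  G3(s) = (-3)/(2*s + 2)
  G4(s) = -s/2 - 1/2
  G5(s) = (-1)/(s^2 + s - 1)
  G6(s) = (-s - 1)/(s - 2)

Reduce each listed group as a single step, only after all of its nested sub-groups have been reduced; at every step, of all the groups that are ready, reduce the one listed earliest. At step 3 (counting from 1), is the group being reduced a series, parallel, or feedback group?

Reducing step by step:

[1] sum the parallel branches G1, G2
[2] reduce the series chain G3, G4, G5
[3] combine (G3*G4*G5), G6 in parallel
[4] collapse the loop ((G1+G2) forward, ((G3*G4*G5)+G6) return)
The group at step 3 is a parallel group.

Answer: parallel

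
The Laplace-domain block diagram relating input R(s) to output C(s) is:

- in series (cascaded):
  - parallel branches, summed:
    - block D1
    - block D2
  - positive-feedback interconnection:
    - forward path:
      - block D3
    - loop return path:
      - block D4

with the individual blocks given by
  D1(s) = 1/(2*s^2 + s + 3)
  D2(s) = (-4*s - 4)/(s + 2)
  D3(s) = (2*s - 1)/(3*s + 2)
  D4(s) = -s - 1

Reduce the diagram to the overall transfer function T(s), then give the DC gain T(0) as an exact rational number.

Step 1 - combine D1, D2 in parallel -> (-8*s^3 - 12*s^2 - 15*s - 10)/(2*s^3 + 5*s^2 + 5*s + 6)
Step 2 - apply the feedback formula to D3, D4 -> (2*s - 1)/(2*s^2 + 4*s + 1)
Step 3 - multiply (D1+D2), [D3/(1-D3*D4)] (series) -> (-16*s^4 - 16*s^3 - 18*s^2 - 5*s + 10)/(4*s^5 + 18*s^4 + 32*s^3 + 37*s^2 + 29*s + 6)
Evaluating the step-3 result (the overall T(s)) at s = 0 gives T(0) = 10/6 = 5/3.

Answer: 5/3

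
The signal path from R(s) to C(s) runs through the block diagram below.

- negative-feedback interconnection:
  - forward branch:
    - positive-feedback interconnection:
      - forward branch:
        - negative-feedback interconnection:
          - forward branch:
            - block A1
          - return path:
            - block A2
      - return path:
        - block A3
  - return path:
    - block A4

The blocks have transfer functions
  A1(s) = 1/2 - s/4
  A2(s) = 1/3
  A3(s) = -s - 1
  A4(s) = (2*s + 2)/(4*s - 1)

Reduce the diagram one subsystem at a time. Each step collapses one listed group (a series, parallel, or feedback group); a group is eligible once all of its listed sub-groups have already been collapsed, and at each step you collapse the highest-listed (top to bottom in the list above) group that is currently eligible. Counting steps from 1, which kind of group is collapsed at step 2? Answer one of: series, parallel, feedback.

(1) close the feedback loop around A1, A2
(2) collapse the loop ([A1/(1+A1*A2)] forward, A3 return)
(3) apply the feedback formula to [[A1/(1+A1*A2)]/(1-[A1/(1+A1*A2)]*A3)], A4
The group at step 2 is a feedback group.

Hence the answer: feedback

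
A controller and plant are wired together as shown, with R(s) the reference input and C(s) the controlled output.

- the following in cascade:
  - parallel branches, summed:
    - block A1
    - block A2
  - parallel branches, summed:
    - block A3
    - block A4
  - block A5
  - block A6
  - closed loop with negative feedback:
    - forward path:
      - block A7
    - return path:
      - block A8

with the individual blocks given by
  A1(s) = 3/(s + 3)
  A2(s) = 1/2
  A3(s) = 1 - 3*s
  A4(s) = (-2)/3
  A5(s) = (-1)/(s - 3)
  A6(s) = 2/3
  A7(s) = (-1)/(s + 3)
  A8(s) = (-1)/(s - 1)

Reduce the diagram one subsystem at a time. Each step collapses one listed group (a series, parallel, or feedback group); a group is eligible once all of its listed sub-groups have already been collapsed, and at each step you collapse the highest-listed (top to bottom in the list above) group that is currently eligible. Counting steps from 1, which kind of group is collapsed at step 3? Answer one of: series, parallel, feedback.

The answer is feedback.

Reasoning:
1. combine A1, A2 in parallel
2. combine A3, A4 in parallel
3. reduce the feedback loop with forward A7 and return A8
4. series reduction of (A1+A2), (A3+A4), A5, A6, [A7/(1+A7*A8)]
Step 3: feedback.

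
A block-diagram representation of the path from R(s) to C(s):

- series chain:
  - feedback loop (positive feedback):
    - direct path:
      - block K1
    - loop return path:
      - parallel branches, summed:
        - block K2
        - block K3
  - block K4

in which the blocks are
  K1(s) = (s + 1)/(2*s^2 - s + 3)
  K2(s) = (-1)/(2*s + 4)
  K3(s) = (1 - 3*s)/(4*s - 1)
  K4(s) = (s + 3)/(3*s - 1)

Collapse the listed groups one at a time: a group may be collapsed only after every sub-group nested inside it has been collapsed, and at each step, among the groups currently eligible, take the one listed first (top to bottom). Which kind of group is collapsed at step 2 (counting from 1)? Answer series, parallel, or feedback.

1. parallel reduction of K2, K3
2. reduce the feedback loop with forward K1 and return (K2+K3)
3. combine [K1/(1-K1*(K2+K3))], K4 in series
At step 2 the group reduced is feedback.

Hence the answer: feedback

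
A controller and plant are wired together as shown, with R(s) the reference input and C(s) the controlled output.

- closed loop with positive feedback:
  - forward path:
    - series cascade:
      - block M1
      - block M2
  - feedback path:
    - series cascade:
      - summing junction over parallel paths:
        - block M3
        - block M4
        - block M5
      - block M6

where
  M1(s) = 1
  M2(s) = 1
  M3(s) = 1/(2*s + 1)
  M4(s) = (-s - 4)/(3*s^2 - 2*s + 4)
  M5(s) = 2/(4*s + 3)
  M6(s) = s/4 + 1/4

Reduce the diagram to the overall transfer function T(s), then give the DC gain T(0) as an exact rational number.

1. series reduction of M1, M2, giving 1
2. reduce the parallel group M3, M4, M5, giving (16*s^3 - 43*s^2 - 21*s + 8)/(24*s^4 + 14*s^3 + 21*s^2 + 34*s + 12)
3. reduce the series chain (M3+M4+M5), M6, giving (16*s^4 - 27*s^3 - 64*s^2 - 13*s + 8)/(96*s^4 + 56*s^3 + 84*s^2 + 136*s + 48)
4. reduce the feedback loop with forward (M1*M2) and return ((M3+M4+M5)*M6), giving (96*s^4 + 56*s^3 + 84*s^2 + 136*s + 48)/(80*s^4 + 83*s^3 + 148*s^2 + 149*s + 40)
That last expression is T(s); at s = 0 only the constant terms survive, so T(0) = 48/40 = 6/5.

Hence the answer: 6/5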